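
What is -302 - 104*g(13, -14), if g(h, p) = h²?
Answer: -17878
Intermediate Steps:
-302 - 104*g(13, -14) = -302 - 104*13² = -302 - 104*169 = -302 - 17576 = -17878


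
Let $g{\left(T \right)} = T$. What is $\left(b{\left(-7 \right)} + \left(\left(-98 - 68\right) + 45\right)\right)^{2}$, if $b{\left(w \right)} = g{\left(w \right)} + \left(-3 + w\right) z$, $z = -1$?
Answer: $13924$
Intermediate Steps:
$b{\left(w \right)} = 3$ ($b{\left(w \right)} = w + \left(-3 + w\right) \left(-1\right) = w - \left(-3 + w\right) = 3$)
$\left(b{\left(-7 \right)} + \left(\left(-98 - 68\right) + 45\right)\right)^{2} = \left(3 + \left(\left(-98 - 68\right) + 45\right)\right)^{2} = \left(3 + \left(-166 + 45\right)\right)^{2} = \left(3 - 121\right)^{2} = \left(-118\right)^{2} = 13924$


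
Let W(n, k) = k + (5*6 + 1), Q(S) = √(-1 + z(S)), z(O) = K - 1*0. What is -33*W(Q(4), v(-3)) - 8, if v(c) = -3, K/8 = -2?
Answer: -932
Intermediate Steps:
K = -16 (K = 8*(-2) = -16)
z(O) = -16 (z(O) = -16 - 1*0 = -16 + 0 = -16)
Q(S) = I*√17 (Q(S) = √(-1 - 16) = √(-17) = I*√17)
W(n, k) = 31 + k (W(n, k) = k + (30 + 1) = k + 31 = 31 + k)
-33*W(Q(4), v(-3)) - 8 = -33*(31 - 3) - 8 = -33*28 - 8 = -924 - 8 = -932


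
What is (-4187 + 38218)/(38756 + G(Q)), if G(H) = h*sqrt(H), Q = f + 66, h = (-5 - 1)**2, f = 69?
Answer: 329726359/375463144 - 918837*sqrt(15)/375463144 ≈ 0.86871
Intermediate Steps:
h = 36 (h = (-6)**2 = 36)
Q = 135 (Q = 69 + 66 = 135)
G(H) = 36*sqrt(H)
(-4187 + 38218)/(38756 + G(Q)) = (-4187 + 38218)/(38756 + 36*sqrt(135)) = 34031/(38756 + 36*(3*sqrt(15))) = 34031/(38756 + 108*sqrt(15))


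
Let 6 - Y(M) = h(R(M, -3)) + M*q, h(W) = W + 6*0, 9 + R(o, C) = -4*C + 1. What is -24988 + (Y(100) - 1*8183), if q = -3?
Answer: -32869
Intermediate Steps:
R(o, C) = -8 - 4*C (R(o, C) = -9 + (-4*C + 1) = -9 + (1 - 4*C) = -8 - 4*C)
h(W) = W (h(W) = W + 0 = W)
Y(M) = 2 + 3*M (Y(M) = 6 - ((-8 - 4*(-3)) + M*(-3)) = 6 - ((-8 + 12) - 3*M) = 6 - (4 - 3*M) = 6 + (-4 + 3*M) = 2 + 3*M)
-24988 + (Y(100) - 1*8183) = -24988 + ((2 + 3*100) - 1*8183) = -24988 + ((2 + 300) - 8183) = -24988 + (302 - 8183) = -24988 - 7881 = -32869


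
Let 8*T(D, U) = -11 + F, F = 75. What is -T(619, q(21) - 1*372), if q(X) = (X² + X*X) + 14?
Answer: -8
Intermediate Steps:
q(X) = 14 + 2*X² (q(X) = (X² + X²) + 14 = 2*X² + 14 = 14 + 2*X²)
T(D, U) = 8 (T(D, U) = (-11 + 75)/8 = (⅛)*64 = 8)
-T(619, q(21) - 1*372) = -1*8 = -8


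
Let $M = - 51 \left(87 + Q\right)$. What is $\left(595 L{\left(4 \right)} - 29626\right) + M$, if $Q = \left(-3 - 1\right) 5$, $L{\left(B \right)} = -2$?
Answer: $-34233$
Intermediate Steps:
$Q = -20$ ($Q = \left(-4\right) 5 = -20$)
$M = -3417$ ($M = - 51 \left(87 - 20\right) = \left(-51\right) 67 = -3417$)
$\left(595 L{\left(4 \right)} - 29626\right) + M = \left(595 \left(-2\right) - 29626\right) - 3417 = \left(-1190 - 29626\right) - 3417 = -30816 - 3417 = -34233$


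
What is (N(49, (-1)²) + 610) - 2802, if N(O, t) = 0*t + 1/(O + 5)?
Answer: -118367/54 ≈ -2192.0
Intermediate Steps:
N(O, t) = 1/(5 + O) (N(O, t) = 0 + 1/(5 + O) = 1/(5 + O))
(N(49, (-1)²) + 610) - 2802 = (1/(5 + 49) + 610) - 2802 = (1/54 + 610) - 2802 = 32941/54 - 2802 = -118367/54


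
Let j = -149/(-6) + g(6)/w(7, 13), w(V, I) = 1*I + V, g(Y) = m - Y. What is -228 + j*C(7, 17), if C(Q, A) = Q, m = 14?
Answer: -1541/30 ≈ -51.367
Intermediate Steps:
g(Y) = 14 - Y
w(V, I) = I + V
j = 757/30 (j = -149/(-6) + (14 - 1*6)/(13 + 7) = -149*(-⅙) + (14 - 6)/20 = 149/6 + 8*(1/20) = 149/6 + ⅖ = 757/30 ≈ 25.233)
-228 + j*C(7, 17) = -228 + (757/30)*7 = -228 + 5299/30 = -1541/30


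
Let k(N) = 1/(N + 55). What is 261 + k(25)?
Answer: 20881/80 ≈ 261.01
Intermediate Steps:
k(N) = 1/(55 + N)
261 + k(25) = 261 + 1/(55 + 25) = 261 + 1/80 = 20881/80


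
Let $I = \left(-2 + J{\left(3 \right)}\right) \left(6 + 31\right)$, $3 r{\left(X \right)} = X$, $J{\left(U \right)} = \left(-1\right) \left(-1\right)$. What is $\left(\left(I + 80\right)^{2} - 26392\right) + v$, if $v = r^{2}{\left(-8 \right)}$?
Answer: $- \frac{220823}{9} \approx -24536.0$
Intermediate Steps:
$J{\left(U \right)} = 1$
$r{\left(X \right)} = \frac{X}{3}$
$I = -37$ ($I = \left(-2 + 1\right) \left(6 + 31\right) = \left(-1\right) 37 = -37$)
$v = \frac{64}{9}$ ($v = \left(\frac{1}{3} \left(-8\right)\right)^{2} = \left(- \frac{8}{3}\right)^{2} = \frac{64}{9} \approx 7.1111$)
$\left(\left(I + 80\right)^{2} - 26392\right) + v = \left(\left(-37 + 80\right)^{2} - 26392\right) + \frac{64}{9} = \left(43^{2} - 26392\right) + \frac{64}{9} = \left(1849 - 26392\right) + \frac{64}{9} = -24543 + \frac{64}{9} = - \frac{220823}{9}$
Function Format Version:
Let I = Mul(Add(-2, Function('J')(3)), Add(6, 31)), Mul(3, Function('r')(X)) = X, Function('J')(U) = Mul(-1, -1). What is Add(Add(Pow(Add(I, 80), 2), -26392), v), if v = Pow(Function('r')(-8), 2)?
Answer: Rational(-220823, 9) ≈ -24536.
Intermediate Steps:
Function('J')(U) = 1
Function('r')(X) = Mul(Rational(1, 3), X)
I = -37 (I = Mul(Add(-2, 1), Add(6, 31)) = Mul(-1, 37) = -37)
v = Rational(64, 9) (v = Pow(Mul(Rational(1, 3), -8), 2) = Pow(Rational(-8, 3), 2) = Rational(64, 9) ≈ 7.1111)
Add(Add(Pow(Add(I, 80), 2), -26392), v) = Add(Add(Pow(Add(-37, 80), 2), -26392), Rational(64, 9)) = Add(Add(Pow(43, 2), -26392), Rational(64, 9)) = Add(Add(1849, -26392), Rational(64, 9)) = Add(-24543, Rational(64, 9)) = Rational(-220823, 9)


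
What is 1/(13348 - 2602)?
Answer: 1/10746 ≈ 9.3058e-5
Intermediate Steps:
1/(13348 - 2602) = 1/10746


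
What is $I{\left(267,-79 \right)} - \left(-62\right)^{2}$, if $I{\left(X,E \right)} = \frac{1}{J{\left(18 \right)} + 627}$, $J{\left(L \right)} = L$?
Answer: $- \frac{2479379}{645} \approx -3844.0$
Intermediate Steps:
$I{\left(X,E \right)} = \frac{1}{645}$ ($I{\left(X,E \right)} = \frac{1}{18 + 627} = \frac{1}{645}$)
$I{\left(267,-79 \right)} - \left(-62\right)^{2} = \frac{1}{645} - \left(-62\right)^{2} = \frac{1}{645} - 3844 = - \frac{2479379}{645}$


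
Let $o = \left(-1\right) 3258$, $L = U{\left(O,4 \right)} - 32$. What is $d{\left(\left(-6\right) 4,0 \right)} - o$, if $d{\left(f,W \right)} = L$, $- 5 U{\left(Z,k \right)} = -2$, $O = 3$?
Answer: $\frac{16132}{5} \approx 3226.4$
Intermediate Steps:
$U{\left(Z,k \right)} = \frac{2}{5}$ ($U{\left(Z,k \right)} = \left(- \frac{1}{5}\right) \left(-2\right) = \frac{2}{5}$)
$L = - \frac{158}{5}$ ($L = \frac{2}{5} - 32 = - \frac{158}{5} \approx -31.6$)
$d{\left(f,W \right)} = - \frac{158}{5}$
$o = -3258$
$d{\left(\left(-6\right) 4,0 \right)} - o = - \frac{158}{5} - -3258 = - \frac{158}{5} + 3258 = \frac{16132}{5}$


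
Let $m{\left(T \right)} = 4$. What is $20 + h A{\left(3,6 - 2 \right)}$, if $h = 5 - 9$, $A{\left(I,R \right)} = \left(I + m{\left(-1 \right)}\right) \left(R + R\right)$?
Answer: $-204$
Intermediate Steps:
$A{\left(I,R \right)} = 2 R \left(4 + I\right)$ ($A{\left(I,R \right)} = \left(I + 4\right) \left(R + R\right) = \left(4 + I\right) 2 R = 2 R \left(4 + I\right)$)
$h = -4$ ($h = 5 - 9 = -4$)
$20 + h A{\left(3,6 - 2 \right)} = 20 - 4 \cdot 2 \left(6 - 2\right) \left(4 + 3\right) = 20 - 4 \cdot 2 \cdot 4 \cdot 7 = 20 - 224 = -204$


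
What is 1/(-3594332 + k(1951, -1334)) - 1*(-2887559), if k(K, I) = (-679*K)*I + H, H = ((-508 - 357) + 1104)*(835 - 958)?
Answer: 5092397286158164/1763564757 ≈ 2.8876e+6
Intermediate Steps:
H = -29397 (H = (-865 + 1104)*(-123) = 239*(-123) = -29397)
k(K, I) = -29397 - 679*I*K (k(K, I) = (-679*K)*I - 29397 = -679*I*K - 29397 = -29397 - 679*I*K)
1/(-3594332 + k(1951, -1334)) - 1*(-2887559) = 1/(-3594332 + (-29397 - 679*(-1334)*1951)) - 1*(-2887559) = 1/(-3594332 + (-29397 + 1767188486)) + 2887559 = 1/(-3594332 + 1767159089) + 2887559 = 1/1763564757 + 2887559 = 5092397286158164/1763564757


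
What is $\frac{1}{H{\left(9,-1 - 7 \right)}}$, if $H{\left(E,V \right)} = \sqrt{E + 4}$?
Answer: $\frac{\sqrt{13}}{13} \approx 0.27735$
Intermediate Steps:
$H{\left(E,V \right)} = \sqrt{4 + E}$
$\frac{1}{H{\left(9,-1 - 7 \right)}} = \frac{1}{\sqrt{4 + 9}} = \frac{1}{\sqrt{13}} = \frac{\sqrt{13}}{13}$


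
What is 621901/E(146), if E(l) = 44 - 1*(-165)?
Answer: 621901/209 ≈ 2975.6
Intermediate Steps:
E(l) = 209 (E(l) = 44 + 165 = 209)
621901/E(146) = 621901/209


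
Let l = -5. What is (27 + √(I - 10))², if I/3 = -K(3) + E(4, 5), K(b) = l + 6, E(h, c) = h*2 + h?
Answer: (27 + √23)² ≈ 1011.0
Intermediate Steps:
E(h, c) = 3*h (E(h, c) = 2*h + h = 3*h)
K(b) = 1 (K(b) = -5 + 6 = 1)
I = 33 (I = 3*(-1*1 + 3*4) = 3*(-1 + 12) = 3*11 = 33)
(27 + √(I - 10))² = (27 + √(33 - 10))² = (27 + √23)²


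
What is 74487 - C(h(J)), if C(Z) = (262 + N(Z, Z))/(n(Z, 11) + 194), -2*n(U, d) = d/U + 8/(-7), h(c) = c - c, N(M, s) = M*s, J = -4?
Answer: 74487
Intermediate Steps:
h(c) = 0
n(U, d) = 4/7 - d/(2*U) (n(U, d) = -(d/U + 8/(-7))/2 = -(d/U + 8*(-⅐))/2 = -(d/U - 8/7)/2 = -(-8/7 + d/U)/2 = 4/7 - d/(2*U))
C(Z) = (262 + Z²)/(1362/7 - 11/(2*Z)) (C(Z) = (262 + Z*Z)/((4/7 - ½*11/Z) + 194) = (262 + Z²)/((4/7 - 11/(2*Z)) + 194) = (262 + Z²)/(1362/7 - 11/(2*Z)))
74487 - C(h(J)) = 74487 - 14*0*(262 + 0²)/(-77 + 2724*0) = 74487 - 14*0*(262 + 0)/(-77 + 0) = 74487 - 14*0*262/(-77) = 74487 - 14*0*(-1)*262/77 = 74487 - 1*0 = 74487 + 0 = 74487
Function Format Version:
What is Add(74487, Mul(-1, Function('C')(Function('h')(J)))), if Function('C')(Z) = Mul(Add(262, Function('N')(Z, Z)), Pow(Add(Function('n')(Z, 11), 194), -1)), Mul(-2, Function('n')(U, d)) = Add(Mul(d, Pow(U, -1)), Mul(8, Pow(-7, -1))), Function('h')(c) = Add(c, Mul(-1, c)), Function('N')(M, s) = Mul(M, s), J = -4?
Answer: 74487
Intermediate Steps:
Function('h')(c) = 0
Function('n')(U, d) = Add(Rational(4, 7), Mul(Rational(-1, 2), d, Pow(U, -1))) (Function('n')(U, d) = Mul(Rational(-1, 2), Add(Mul(d, Pow(U, -1)), Mul(8, Pow(-7, -1)))) = Mul(Rational(-1, 2), Add(Mul(d, Pow(U, -1)), Mul(8, Rational(-1, 7)))) = Mul(Rational(-1, 2), Add(Mul(d, Pow(U, -1)), Rational(-8, 7))) = Mul(Rational(-1, 2), Add(Rational(-8, 7), Mul(d, Pow(U, -1)))) = Add(Rational(4, 7), Mul(Rational(-1, 2), d, Pow(U, -1))))
Function('C')(Z) = Mul(Pow(Add(Rational(1362, 7), Mul(Rational(-11, 2), Pow(Z, -1))), -1), Add(262, Pow(Z, 2))) (Function('C')(Z) = Mul(Add(262, Mul(Z, Z)), Pow(Add(Add(Rational(4, 7), Mul(Rational(-1, 2), 11, Pow(Z, -1))), 194), -1)) = Mul(Add(262, Pow(Z, 2)), Pow(Add(Add(Rational(4, 7), Mul(Rational(-11, 2), Pow(Z, -1))), 194), -1)) = Mul(Add(262, Pow(Z, 2)), Pow(Add(Rational(1362, 7), Mul(Rational(-11, 2), Pow(Z, -1))), -1)) = Mul(Pow(Add(Rational(1362, 7), Mul(Rational(-11, 2), Pow(Z, -1))), -1), Add(262, Pow(Z, 2))))
Add(74487, Mul(-1, Function('C')(Function('h')(J)))) = Add(74487, Mul(-1, Mul(14, 0, Pow(Add(-77, Mul(2724, 0)), -1), Add(262, Pow(0, 2))))) = Add(74487, Mul(-1, Mul(14, 0, Pow(Add(-77, 0), -1), Add(262, 0)))) = Add(74487, Mul(-1, Mul(14, 0, Pow(-77, -1), 262))) = Add(74487, Mul(-1, Mul(14, 0, Rational(-1, 77), 262))) = Add(74487, Mul(-1, 0)) = Add(74487, 0) = 74487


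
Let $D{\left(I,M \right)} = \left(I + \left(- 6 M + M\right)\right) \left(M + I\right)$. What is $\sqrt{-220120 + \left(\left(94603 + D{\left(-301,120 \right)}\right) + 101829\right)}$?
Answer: $\sqrt{139393} \approx 373.35$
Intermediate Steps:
$D{\left(I,M \right)} = \left(I + M\right) \left(I - 5 M\right)$ ($D{\left(I,M \right)} = \left(I - 5 M\right) \left(I + M\right) = \left(I + M\right) \left(I - 5 M\right)$)
$\sqrt{-220120 + \left(\left(94603 + D{\left(-301,120 \right)}\right) + 101829\right)} = \sqrt{-220120 + \left(\left(94603 - \left(-144480 - 90601 + 72000\right)\right) + 101829\right)} = \sqrt{-220120 + \left(\left(94603 + \left(90601 - 72000 + 144480\right)\right) + 101829\right)} = \sqrt{-220120 + \left(\left(94603 + 163081\right) + 101829\right)} = \sqrt{-220120 + \left(257684 + 101829\right)} = \sqrt{-220120 + 359513} = \sqrt{139393}$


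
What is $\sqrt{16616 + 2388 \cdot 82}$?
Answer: $4 \sqrt{13277} \approx 460.9$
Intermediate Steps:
$\sqrt{16616 + 2388 \cdot 82} = \sqrt{16616 + 195816} = \sqrt{212432} = 4 \sqrt{13277}$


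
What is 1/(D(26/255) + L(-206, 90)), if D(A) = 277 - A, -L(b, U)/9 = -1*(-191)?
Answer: -255/367736 ≈ -0.00069343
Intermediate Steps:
L(b, U) = -1719 (L(b, U) = -(-9)*(-191) = -9*191 = -1719)
1/(D(26/255) + L(-206, 90)) = 1/((277 - 26/255) - 1719) = 1/(70609/255 - 1719) = 1/(-367736/255) = -255/367736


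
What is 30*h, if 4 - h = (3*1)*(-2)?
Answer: 300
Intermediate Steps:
h = 10 (h = 4 - 3*1*(-2) = 4 - 3*(-2) = 4 - 1*(-6) = 4 + 6 = 10)
30*h = 30*10 = 300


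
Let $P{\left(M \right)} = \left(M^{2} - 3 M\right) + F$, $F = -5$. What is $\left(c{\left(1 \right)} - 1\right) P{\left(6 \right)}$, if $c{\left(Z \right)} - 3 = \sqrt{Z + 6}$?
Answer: $26 + 13 \sqrt{7} \approx 60.395$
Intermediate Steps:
$c{\left(Z \right)} = 3 + \sqrt{6 + Z}$ ($c{\left(Z \right)} = 3 + \sqrt{Z + 6} = 3 + \sqrt{6 + Z}$)
$P{\left(M \right)} = -5 + M^{2} - 3 M$ ($P{\left(M \right)} = \left(M^{2} - 3 M\right) - 5 = -5 + M^{2} - 3 M$)
$\left(c{\left(1 \right)} - 1\right) P{\left(6 \right)} = \left(\left(3 + \sqrt{6 + 1}\right) - 1\right) \left(-5 + 6^{2} - 18\right) = \left(\left(3 + \sqrt{7}\right) - 1\right) \left(-5 + 36 - 18\right) = \left(2 + \sqrt{7}\right) 13 = 26 + 13 \sqrt{7}$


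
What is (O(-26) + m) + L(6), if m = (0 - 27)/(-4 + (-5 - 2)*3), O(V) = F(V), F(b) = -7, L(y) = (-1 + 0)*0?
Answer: -148/25 ≈ -5.9200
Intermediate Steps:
L(y) = 0 (L(y) = -1*0 = 0)
O(V) = -7
m = 27/25 (m = -27/(-4 - 7*3) = -27/(-4 - 21) = -27/(-25) = -1/25*(-27) = 27/25 ≈ 1.0800)
(O(-26) + m) + L(6) = (-7 + 27/25) + 0 = -148/25 + 0 = -148/25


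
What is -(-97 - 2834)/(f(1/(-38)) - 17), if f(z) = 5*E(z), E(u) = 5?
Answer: 2931/8 ≈ 366.38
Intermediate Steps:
f(z) = 25 (f(z) = 5*5 = 25)
-(-97 - 2834)/(f(1/(-38)) - 17) = -(-97 - 2834)/(25 - 17) = -(-2931)/8 = -1*(-2931/8) = 2931/8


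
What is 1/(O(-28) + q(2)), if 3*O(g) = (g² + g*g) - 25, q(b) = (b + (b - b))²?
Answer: 3/1555 ≈ 0.0019293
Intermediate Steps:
q(b) = b² (q(b) = (b + 0)² = b²)
O(g) = -25/3 + 2*g²/3 (O(g) = ((g² + g*g) - 25)/3 = ((g² + g²) - 25)/3 = (2*g² - 25)/3 = (-25 + 2*g²)/3 = -25/3 + 2*g²/3)
1/(O(-28) + q(2)) = 1/((-25/3 + (⅔)*(-28)²) + 2²) = 1/((-25/3 + (⅔)*784) + 4) = 1/((-25/3 + 1568/3) + 4) = 1/(1543/3 + 4) = 1/(1555/3) = 3/1555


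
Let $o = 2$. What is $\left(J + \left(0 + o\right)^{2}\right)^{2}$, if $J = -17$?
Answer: $169$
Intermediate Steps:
$\left(J + \left(0 + o\right)^{2}\right)^{2} = \left(-17 + \left(0 + 2\right)^{2}\right)^{2} = \left(-17 + 2^{2}\right)^{2} = \left(-17 + 4\right)^{2} = \left(-13\right)^{2} = 169$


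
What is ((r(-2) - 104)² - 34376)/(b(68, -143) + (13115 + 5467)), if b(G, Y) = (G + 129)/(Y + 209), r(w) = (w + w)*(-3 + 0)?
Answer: -1710192/1226609 ≈ -1.3942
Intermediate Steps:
r(w) = -6*w (r(w) = (2*w)*(-3) = -6*w)
b(G, Y) = (129 + G)/(209 + Y)
((r(-2) - 104)² - 34376)/(b(68, -143) + (13115 + 5467)) = ((-6*(-2) - 104)² - 34376)/((129 + 68)/(209 - 143) + (13115 + 5467)) = ((12 - 104)² - 34376)/(197/66 + 18582) = ((-92)² - 34376)/((1/66)*197 + 18582) = (8464 - 34376)/(197/66 + 18582) = -25912/1226609/66 = -25912*66/1226609 = -1710192/1226609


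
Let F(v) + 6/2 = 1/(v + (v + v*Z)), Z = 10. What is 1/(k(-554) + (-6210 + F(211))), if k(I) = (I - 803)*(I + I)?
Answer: 2532/3791272477 ≈ 6.6785e-7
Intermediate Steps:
k(I) = 2*I*(-803 + I) (k(I) = (-803 + I)*(2*I) = 2*I*(-803 + I))
F(v) = -3 + 1/(12*v) (F(v) = -3 + 1/(v + (v + v*10)) = -3 + 1/(v + (v + 10*v)) = -3 + 1/(v + 11*v) = -3 + 1/(12*v))
1/(k(-554) + (-6210 + F(211))) = 1/(2*(-554)*(-803 - 554) + (-6210 + (-3 + (1/12)/211))) = 1/(2*(-554)*(-1357) + (-6210 + (-3 + (1/12)*(1/211)))) = 1/(1503556 + (-6210 + (-3 + 1/2532))) = 1/(1503556 + (-6210 - 7595/2532)) = 1/(1503556 - 15731315/2532) = 1/(3791272477/2532) = 2532/3791272477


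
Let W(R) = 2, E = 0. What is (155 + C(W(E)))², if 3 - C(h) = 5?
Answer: 23409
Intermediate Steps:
C(h) = -2 (C(h) = 3 - 1*5 = 3 - 5 = -2)
(155 + C(W(E)))² = (155 - 2)² = 153² = 23409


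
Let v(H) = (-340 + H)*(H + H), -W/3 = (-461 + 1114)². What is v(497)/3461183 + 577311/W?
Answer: -599515137249/1475879581847 ≈ -0.40621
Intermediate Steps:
W = -1279227 (W = -3*(-461 + 1114)² = -3*653² = -3*426409 = -1279227)
v(H) = 2*H*(-340 + H) (v(H) = (-340 + H)*(2*H) = 2*H*(-340 + H))
v(497)/3461183 + 577311/W = (2*497*(-340 + 497))/3461183 + 577311/(-1279227) = (2*497*157)*(1/3461183) + 577311*(-1/1279227) = 156058*(1/3461183) - 192437/426409 = 156058/3461183 - 192437/426409 = -599515137249/1475879581847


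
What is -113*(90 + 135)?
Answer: -25425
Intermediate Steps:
-113*(90 + 135) = -113*225 = -25425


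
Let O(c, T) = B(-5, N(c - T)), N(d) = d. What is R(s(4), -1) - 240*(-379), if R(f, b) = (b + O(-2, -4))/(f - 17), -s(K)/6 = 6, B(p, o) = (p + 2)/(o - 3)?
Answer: 4820878/53 ≈ 90960.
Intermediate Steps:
B(p, o) = (2 + p)/(-3 + o)
s(K) = -36 (s(K) = -6*6 = -36)
O(c, T) = -3/(-3 + c - T) (O(c, T) = (2 - 5)/(-3 + (c - T)) = -3/(-3 + c - T))
R(f, b) = (3 + b)/(-17 + f) (R(f, b) = (b + 3/(3 - 4 - 1*(-2)))/(f - 17) = (b + 3/(3 - 4 + 2))/(-17 + f) = (b + 3/1)/(-17 + f) = (b + 3*1)/(-17 + f) = (b + 3)/(-17 + f) = (3 + b)/(-17 + f))
R(s(4), -1) - 240*(-379) = (3 - 1)/(-17 - 36) - 240*(-379) = 2/(-53) + 90960 = -1/53*2 + 90960 = -2/53 + 90960 = 4820878/53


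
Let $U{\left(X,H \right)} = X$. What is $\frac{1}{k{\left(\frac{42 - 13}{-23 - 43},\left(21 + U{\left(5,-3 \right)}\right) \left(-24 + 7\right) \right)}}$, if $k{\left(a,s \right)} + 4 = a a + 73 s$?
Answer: $- \frac{4356}{140567279} \approx -3.0989 \cdot 10^{-5}$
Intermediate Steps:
$k{\left(a,s \right)} = -4 + a^{2} + 73 s$ ($k{\left(a,s \right)} = -4 + \left(a a + 73 s\right) = -4 + \left(a^{2} + 73 s\right) = -4 + a^{2} + 73 s$)
$\frac{1}{k{\left(\frac{42 - 13}{-23 - 43},\left(21 + U{\left(5,-3 \right)}\right) \left(-24 + 7\right) \right)}} = \frac{1}{-4 + \left(\frac{42 - 13}{-23 - 43}\right)^{2} + 73 \left(21 + 5\right) \left(-24 + 7\right)} = \frac{1}{-4 + \left(\frac{29}{-66}\right)^{2} + 73 \cdot 26 \left(-17\right)} = \frac{1}{-4 + \left(29 \left(- \frac{1}{66}\right)\right)^{2} + 73 \left(-442\right)} = \frac{1}{-4 + \left(- \frac{29}{66}\right)^{2} - 32266} = \frac{1}{-4 + \frac{841}{4356} - 32266} = \frac{1}{- \frac{140567279}{4356}} = - \frac{4356}{140567279}$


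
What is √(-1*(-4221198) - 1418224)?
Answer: √2802974 ≈ 1674.2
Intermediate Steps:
√(-1*(-4221198) - 1418224) = √(4221198 - 1418224) = √2802974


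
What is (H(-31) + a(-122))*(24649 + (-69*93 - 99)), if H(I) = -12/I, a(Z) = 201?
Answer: 113204319/31 ≈ 3.6518e+6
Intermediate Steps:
(H(-31) + a(-122))*(24649 + (-69*93 - 99)) = (-12/(-31) + 201)*(24649 + (-69*93 - 99)) = (-12*(-1/31) + 201)*(24649 + (-6417 - 99)) = (12/31 + 201)*(24649 - 6516) = (6243/31)*18133 = 113204319/31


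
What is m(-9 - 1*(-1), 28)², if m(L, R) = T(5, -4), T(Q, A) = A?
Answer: 16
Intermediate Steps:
m(L, R) = -4
m(-9 - 1*(-1), 28)² = (-4)² = 16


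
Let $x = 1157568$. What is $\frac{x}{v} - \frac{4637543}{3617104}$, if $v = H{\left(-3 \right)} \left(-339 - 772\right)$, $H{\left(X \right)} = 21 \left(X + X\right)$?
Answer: $\frac{589642124779}{84390653424} \approx 6.9871$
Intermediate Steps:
$H{\left(X \right)} = 42 X$ ($H{\left(X \right)} = 21 \cdot 2 X = 42 X$)
$v = 139986$ ($v = 42 \left(-3\right) \left(-339 - 772\right) = \left(-126\right) \left(-1111\right) = 139986$)
$\frac{x}{v} - \frac{4637543}{3617104} = \frac{1157568}{139986} - \frac{4637543}{3617104} = 1157568 \cdot \frac{1}{139986} - \frac{4637543}{3617104} = \frac{192928}{23331} - \frac{4637543}{3617104} = \frac{589642124779}{84390653424}$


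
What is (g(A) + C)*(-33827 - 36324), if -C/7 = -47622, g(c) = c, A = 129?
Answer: -23394165933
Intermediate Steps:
C = 333354 (C = -7*(-47622) = 333354)
(g(A) + C)*(-33827 - 36324) = (129 + 333354)*(-33827 - 36324) = 333483*(-70151) = -23394165933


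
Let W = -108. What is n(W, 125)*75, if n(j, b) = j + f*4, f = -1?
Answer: -8400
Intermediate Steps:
n(j, b) = -4 + j (n(j, b) = j - 1*4 = j - 4 = -4 + j)
n(W, 125)*75 = (-4 - 108)*75 = -112*75 = -8400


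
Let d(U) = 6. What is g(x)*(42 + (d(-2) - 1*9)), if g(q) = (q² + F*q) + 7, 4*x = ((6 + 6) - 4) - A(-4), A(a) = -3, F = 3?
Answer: 14235/16 ≈ 889.69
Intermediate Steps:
x = 11/4 (x = (((6 + 6) - 4) - 1*(-3))/4 = ((12 - 4) + 3)/4 = (8 + 3)/4 = (¼)*11 = 11/4 ≈ 2.7500)
g(q) = 7 + q² + 3*q (g(q) = (q² + 3*q) + 7 = 7 + q² + 3*q)
g(x)*(42 + (d(-2) - 1*9)) = (7 + (11/4)² + 3*(11/4))*(42 + (6 - 1*9)) = (7 + 121/16 + 33/4)*(42 + (6 - 9)) = 365*(42 - 3)/16 = (365/16)*39 = 14235/16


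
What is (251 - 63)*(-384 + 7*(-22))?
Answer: -101144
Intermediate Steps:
(251 - 63)*(-384 + 7*(-22)) = 188*(-384 - 154) = 188*(-538) = -101144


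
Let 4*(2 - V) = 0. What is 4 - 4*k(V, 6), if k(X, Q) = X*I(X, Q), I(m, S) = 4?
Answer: -28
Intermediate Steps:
V = 2 (V = 2 - ¼*0 = 2 + 0 = 2)
k(X, Q) = 4*X (k(X, Q) = X*4 = 4*X)
4 - 4*k(V, 6) = 4 - 16*2 = 4 - 4*8 = 4 - 32 = -28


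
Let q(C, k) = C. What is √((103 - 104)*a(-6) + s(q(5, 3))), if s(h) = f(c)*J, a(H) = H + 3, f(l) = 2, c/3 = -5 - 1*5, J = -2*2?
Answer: I*√5 ≈ 2.2361*I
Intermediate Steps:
J = -4
c = -30 (c = 3*(-5 - 1*5) = 3*(-5 - 5) = 3*(-10) = -30)
a(H) = 3 + H
s(h) = -8 (s(h) = 2*(-4) = -8)
√((103 - 104)*a(-6) + s(q(5, 3))) = √((103 - 104)*(3 - 6) - 8) = √(-1*(-3) - 8) = √(3 - 8) = √(-5) = I*√5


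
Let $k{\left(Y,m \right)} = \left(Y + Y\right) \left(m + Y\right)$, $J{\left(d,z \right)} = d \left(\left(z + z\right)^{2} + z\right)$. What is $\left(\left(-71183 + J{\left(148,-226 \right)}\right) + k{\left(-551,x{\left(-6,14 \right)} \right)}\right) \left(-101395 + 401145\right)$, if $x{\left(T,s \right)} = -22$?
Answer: $9221451148250$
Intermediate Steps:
$J{\left(d,z \right)} = d \left(z + 4 z^{2}\right)$ ($J{\left(d,z \right)} = d \left(\left(2 z\right)^{2} + z\right) = d \left(4 z^{2} + z\right) = d \left(z + 4 z^{2}\right)$)
$k{\left(Y,m \right)} = 2 Y \left(Y + m\right)$
$\left(\left(-71183 + J{\left(148,-226 \right)}\right) + k{\left(-551,x{\left(-6,14 \right)} \right)}\right) \left(-101395 + 401145\right) = \left(\left(-71183 + 148 \left(-226\right) \left(1 + 4 \left(-226\right)\right)\right) + 2 \left(-551\right) \left(-551 - 22\right)\right) \left(-101395 + 401145\right) = \left(\left(-71183 + 148 \left(-226\right) \left(1 - 904\right)\right) + 2 \left(-551\right) \left(-573\right)\right) 299750 = \left(\left(-71183 + 148 \left(-226\right) \left(-903\right)\right) + 631446\right) 299750 = \left(\left(-71183 + 30203544\right) + 631446\right) 299750 = \left(30132361 + 631446\right) 299750 = 30763807 \cdot 299750 = 9221451148250$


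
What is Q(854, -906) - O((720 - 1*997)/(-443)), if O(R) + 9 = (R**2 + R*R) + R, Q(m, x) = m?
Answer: 169086718/196249 ≈ 861.59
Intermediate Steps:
O(R) = -9 + R + 2*R**2 (O(R) = -9 + ((R**2 + R*R) + R) = -9 + ((R**2 + R**2) + R) = -9 + (2*R**2 + R) = -9 + (R + 2*R**2) = -9 + R + 2*R**2)
Q(854, -906) - O((720 - 1*997)/(-443)) = 854 - (-9 + (720 - 1*997)/(-443) + 2*((720 - 1*997)/(-443))**2) = 854 - (-9 + (720 - 997)*(-1/443) + 2*((720 - 997)*(-1/443))**2) = 854 - (-9 - 277*(-1/443) + 2*(-277*(-1/443))**2) = 854 - (-9 + 277/443 + 2*(277/443)**2) = 854 - (-9 + 277/443 + 2*(76729/196249)) = 854 - (-9 + 277/443 + 153458/196249) = 854 - 1*(-1490072/196249) = 854 + 1490072/196249 = 169086718/196249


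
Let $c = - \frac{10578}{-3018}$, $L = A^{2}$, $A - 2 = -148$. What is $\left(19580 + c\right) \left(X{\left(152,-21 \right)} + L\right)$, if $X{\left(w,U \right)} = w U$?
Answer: $\frac{178530516372}{503} \approx 3.5493 \cdot 10^{8}$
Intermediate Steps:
$A = -146$ ($A = 2 - 148 = -146$)
$X{\left(w,U \right)} = U w$
$L = 21316$ ($L = \left(-146\right)^{2} = 21316$)
$c = \frac{1763}{503}$ ($c = \left(-10578\right) \left(- \frac{1}{3018}\right) = \frac{1763}{503} \approx 3.505$)
$\left(19580 + c\right) \left(X{\left(152,-21 \right)} + L\right) = \left(19580 + \frac{1763}{503}\right) \left(\left(-21\right) 152 + 21316\right) = \frac{9850503 \left(-3192 + 21316\right)}{503} = \frac{9850503}{503} \cdot 18124 = \frac{178530516372}{503}$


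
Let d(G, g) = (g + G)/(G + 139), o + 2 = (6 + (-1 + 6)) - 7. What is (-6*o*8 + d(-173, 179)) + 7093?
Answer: 118946/17 ≈ 6996.8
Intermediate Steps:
o = 2 (o = -2 + ((6 + (-1 + 6)) - 7) = -2 + ((6 + 5) - 7) = -2 + (11 - 7) = -2 + 4 = 2)
d(G, g) = (G + g)/(139 + G)
(-6*o*8 + d(-173, 179)) + 7093 = (-6*2*8 + (-173 + 179)/(139 - 173)) + 7093 = (-12*8 + 6/(-34)) + 7093 = (-96 - 1/34*6) + 7093 = (-96 - 3/17) + 7093 = -1635/17 + 7093 = 118946/17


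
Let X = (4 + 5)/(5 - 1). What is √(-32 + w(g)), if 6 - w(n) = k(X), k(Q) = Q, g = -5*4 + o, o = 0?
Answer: I*√113/2 ≈ 5.3151*I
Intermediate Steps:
g = -20 (g = -5*4 + 0 = -20 + 0 = -20)
X = 9/4 ≈ 2.2500
w(n) = 15/4 (w(n) = 6 - 1*9/4 = 6 - 9/4 = 15/4)
√(-32 + w(g)) = √(-32 + 15/4) = √(-113/4) = I*√113/2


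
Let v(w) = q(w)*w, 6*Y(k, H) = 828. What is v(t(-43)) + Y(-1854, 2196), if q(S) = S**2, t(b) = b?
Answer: -79369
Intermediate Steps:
Y(k, H) = 138 (Y(k, H) = (1/6)*828 = 138)
v(w) = w**3 (v(w) = w**2*w = w**3)
v(t(-43)) + Y(-1854, 2196) = (-43)**3 + 138 = -79507 + 138 = -79369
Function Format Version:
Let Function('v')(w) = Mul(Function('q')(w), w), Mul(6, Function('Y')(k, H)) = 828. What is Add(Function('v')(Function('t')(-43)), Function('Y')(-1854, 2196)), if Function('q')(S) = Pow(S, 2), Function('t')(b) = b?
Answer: -79369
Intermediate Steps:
Function('Y')(k, H) = 138 (Function('Y')(k, H) = Mul(Rational(1, 6), 828) = 138)
Function('v')(w) = Pow(w, 3) (Function('v')(w) = Mul(Pow(w, 2), w) = Pow(w, 3))
Add(Function('v')(Function('t')(-43)), Function('Y')(-1854, 2196)) = Add(Pow(-43, 3), 138) = Add(-79507, 138) = -79369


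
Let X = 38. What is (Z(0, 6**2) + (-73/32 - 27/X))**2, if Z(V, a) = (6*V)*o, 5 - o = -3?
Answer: 3308761/369664 ≈ 8.9507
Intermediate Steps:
o = 8 (o = 5 - 1*(-3) = 5 + 3 = 8)
Z(V, a) = 48*V (Z(V, a) = (6*V)*8 = 48*V)
(Z(0, 6**2) + (-73/32 - 27/X))**2 = (48*0 + (-73/32 - 27/38))**2 = (0 + (-73*1/32 - 27*1/38))**2 = (0 + (-73/32 - 27/38))**2 = (0 - 1819/608)**2 = (-1819/608)**2 = 3308761/369664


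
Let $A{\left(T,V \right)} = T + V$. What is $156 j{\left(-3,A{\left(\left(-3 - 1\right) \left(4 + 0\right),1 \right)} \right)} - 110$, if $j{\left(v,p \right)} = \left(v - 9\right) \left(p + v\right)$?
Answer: $33586$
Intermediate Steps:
$j{\left(v,p \right)} = \left(-9 + v\right) \left(p + v\right)$
$156 j{\left(-3,A{\left(\left(-3 - 1\right) \left(4 + 0\right),1 \right)} \right)} - 110 = 156 \left(\left(-3\right)^{2} - 9 \left(\left(-3 - 1\right) \left(4 + 0\right) + 1\right) - -27 + \left(\left(-3 - 1\right) \left(4 + 0\right) + 1\right) \left(-3\right)\right) - 110 = 156 \left(9 - 9 \left(\left(-4\right) 4 + 1\right) + 27 + \left(\left(-4\right) 4 + 1\right) \left(-3\right)\right) - 110 = 156 \left(9 - 9 \left(-16 + 1\right) + 27 + \left(-16 + 1\right) \left(-3\right)\right) - 110 = 156 \left(9 - -135 + 27 - -45\right) - 110 = 156 \left(9 + 135 + 27 + 45\right) - 110 = 156 \cdot 216 - 110 = 33696 - 110 = 33586$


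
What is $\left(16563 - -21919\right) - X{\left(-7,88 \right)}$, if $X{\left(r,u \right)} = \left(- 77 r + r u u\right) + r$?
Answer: $92158$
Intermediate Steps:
$X{\left(r,u \right)} = - 76 r + r u^{2}$ ($X{\left(r,u \right)} = \left(- 77 r + r u^{2}\right) + r = - 76 r + r u^{2}$)
$\left(16563 - -21919\right) - X{\left(-7,88 \right)} = \left(16563 - -21919\right) - - 7 \left(-76 + 88^{2}\right) = \left(16563 + 21919\right) - - 7 \left(-76 + 7744\right) = 38482 - \left(-7\right) 7668 = 38482 - -53676 = 38482 + 53676 = 92158$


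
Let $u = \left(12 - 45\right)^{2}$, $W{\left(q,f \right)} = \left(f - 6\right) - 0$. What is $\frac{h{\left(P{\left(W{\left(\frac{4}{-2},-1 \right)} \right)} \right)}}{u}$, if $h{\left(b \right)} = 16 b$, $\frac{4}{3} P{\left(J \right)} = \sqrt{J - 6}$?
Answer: $\frac{4 i \sqrt{13}}{363} \approx 0.039731 i$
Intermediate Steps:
$W{\left(q,f \right)} = -6 + f$ ($W{\left(q,f \right)} = \left(f - 6\right) + 0 = \left(-6 + f\right) + 0 = -6 + f$)
$P{\left(J \right)} = \frac{3 \sqrt{-6 + J}}{4}$ ($P{\left(J \right)} = \frac{3 \sqrt{J - 6}}{4} = \frac{3 \sqrt{-6 + J}}{4}$)
$u = 1089$ ($u = \left(-33\right)^{2} = 1089$)
$\frac{h{\left(P{\left(W{\left(\frac{4}{-2},-1 \right)} \right)} \right)}}{u} = \frac{16 \frac{3 \sqrt{-6 - 7}}{4}}{1089} = 16 \frac{3 \sqrt{-6 - 7}}{4} \cdot \frac{1}{1089} = 16 \frac{3 \sqrt{-13}}{4} \cdot \frac{1}{1089} = 16 \frac{3 i \sqrt{13}}{4} \cdot \frac{1}{1089} = 12 i \sqrt{13} \cdot \frac{1}{1089} = \frac{4 i \sqrt{13}}{363}$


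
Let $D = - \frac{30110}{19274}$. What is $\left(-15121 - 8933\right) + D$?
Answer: $- \frac{231823453}{9637} \approx -24056.0$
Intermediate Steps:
$D = - \frac{15055}{9637}$ ($D = \left(-30110\right) \frac{1}{19274} = - \frac{15055}{9637} \approx -1.5622$)
$\left(-15121 - 8933\right) + D = \left(-15121 - 8933\right) - \frac{15055}{9637} = -24054 - \frac{15055}{9637} = - \frac{231823453}{9637}$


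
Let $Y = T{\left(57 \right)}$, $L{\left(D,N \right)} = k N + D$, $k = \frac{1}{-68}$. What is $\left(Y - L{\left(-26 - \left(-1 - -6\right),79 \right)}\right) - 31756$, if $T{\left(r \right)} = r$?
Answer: $- \frac{2153345}{68} \approx -31667.0$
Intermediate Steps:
$k = - \frac{1}{68} \approx -0.014706$
$L{\left(D,N \right)} = D - \frac{N}{68}$ ($L{\left(D,N \right)} = - \frac{N}{68} + D = D - \frac{N}{68}$)
$Y = 57$
$\left(Y - L{\left(-26 - \left(-1 - -6\right),79 \right)}\right) - 31756 = \left(57 - \left(\left(-26 - \left(-1 - -6\right)\right) - \frac{79}{68}\right)\right) - 31756 = \left(57 - \left(\left(-26 - \left(-1 + 6\right)\right) - \frac{79}{68}\right)\right) - 31756 = \left(57 - \left(\left(-26 - 5\right) - \frac{79}{68}\right)\right) - 31756 = \left(57 - \left(-31 - \frac{79}{68}\right)\right) - 31756 = \left(57 - - \frac{2187}{68}\right) - 31756 = \left(57 + \frac{2187}{68}\right) - 31756 = \frac{6063}{68} - 31756 = - \frac{2153345}{68}$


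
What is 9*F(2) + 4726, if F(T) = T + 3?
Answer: 4771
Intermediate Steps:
F(T) = 3 + T
9*F(2) + 4726 = 9*(3 + 2) + 4726 = 9*5 + 4726 = 45 + 4726 = 4771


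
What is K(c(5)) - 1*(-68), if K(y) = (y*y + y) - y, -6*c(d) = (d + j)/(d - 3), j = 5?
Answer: 2473/36 ≈ 68.694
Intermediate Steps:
c(d) = -(5 + d)/(6*(-3 + d)) (c(d) = -(d + 5)/(6*(d - 3)) = -(5 + d)/(6*(-3 + d)))
K(y) = y**2 (K(y) = (y**2 + y) - y = (y + y**2) - y = y**2)
K(c(5)) - 1*(-68) = ((-5 - 1*5)/(6*(-3 + 5)))**2 - 1*(-68) = ((1/6)*(-5 - 5)/2)**2 + 68 = ((1/6)*(1/2)*(-10))**2 + 68 = (-5/6)**2 + 68 = 25/36 + 68 = 2473/36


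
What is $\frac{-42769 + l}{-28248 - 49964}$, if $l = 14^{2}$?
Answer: $\frac{42573}{78212} \approx 0.54433$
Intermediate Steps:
$l = 196$
$\frac{-42769 + l}{-28248 - 49964} = \frac{-42769 + 196}{-28248 - 49964} = - \frac{42573}{-78212} = \left(-42573\right) \left(- \frac{1}{78212}\right) = \frac{42573}{78212}$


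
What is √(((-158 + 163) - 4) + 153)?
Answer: √154 ≈ 12.410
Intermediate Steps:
√(((-158 + 163) - 4) + 153) = √((5 - 4) + 153) = √(1 + 153) = √154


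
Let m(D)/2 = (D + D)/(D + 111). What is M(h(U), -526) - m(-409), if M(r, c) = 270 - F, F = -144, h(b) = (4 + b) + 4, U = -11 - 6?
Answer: 60868/149 ≈ 408.51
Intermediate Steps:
U = -17
m(D) = 4*D/(111 + D) (m(D) = 2*((D + D)/(D + 111)) = 2*((2*D)/(111 + D)) = 2*(2*D/(111 + D)) = 4*D/(111 + D))
h(b) = 8 + b
M(r, c) = 414 (M(r, c) = 270 - 1*(-144) = 270 + 144 = 414)
M(h(U), -526) - m(-409) = 414 - 4*(-409)/(111 - 409) = 414 - 4*(-409)/(-298) = 414 - 4*(-409)*(-1)/298 = 414 - 1*818/149 = 414 - 818/149 = 60868/149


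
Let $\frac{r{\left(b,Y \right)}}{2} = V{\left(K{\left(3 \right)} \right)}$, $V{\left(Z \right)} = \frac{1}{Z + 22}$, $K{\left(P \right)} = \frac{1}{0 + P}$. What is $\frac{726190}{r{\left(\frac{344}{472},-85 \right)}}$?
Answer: $\frac{24327365}{3} \approx 8.1091 \cdot 10^{6}$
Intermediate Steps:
$K{\left(P \right)} = \frac{1}{P}$
$V{\left(Z \right)} = \frac{1}{22 + Z}$
$r{\left(b,Y \right)} = \frac{6}{67}$ ($r{\left(b,Y \right)} = \frac{2}{22 + \frac{1}{3}} = \frac{2}{\frac{67}{3}} = 2 \cdot \frac{3}{67} = \frac{6}{67}$)
$\frac{726190}{r{\left(\frac{344}{472},-85 \right)}} = \frac{726190}{\frac{6}{67}} = 726190 \cdot \frac{67}{6} = \frac{24327365}{3}$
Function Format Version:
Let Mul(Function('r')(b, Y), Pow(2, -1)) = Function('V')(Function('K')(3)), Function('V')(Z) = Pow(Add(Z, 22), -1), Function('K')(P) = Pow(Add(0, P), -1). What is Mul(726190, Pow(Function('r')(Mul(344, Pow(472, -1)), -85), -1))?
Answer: Rational(24327365, 3) ≈ 8.1091e+6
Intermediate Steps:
Function('K')(P) = Pow(P, -1)
Function('V')(Z) = Pow(Add(22, Z), -1)
Function('r')(b, Y) = Rational(6, 67) (Function('r')(b, Y) = Mul(2, Pow(Add(22, Pow(3, -1)), -1)) = Mul(2, Pow(Add(22, Rational(1, 3)), -1)) = Mul(2, Pow(Rational(67, 3), -1)) = Mul(2, Rational(3, 67)) = Rational(6, 67))
Mul(726190, Pow(Function('r')(Mul(344, Pow(472, -1)), -85), -1)) = Mul(726190, Pow(Rational(6, 67), -1)) = Mul(726190, Rational(67, 6)) = Rational(24327365, 3)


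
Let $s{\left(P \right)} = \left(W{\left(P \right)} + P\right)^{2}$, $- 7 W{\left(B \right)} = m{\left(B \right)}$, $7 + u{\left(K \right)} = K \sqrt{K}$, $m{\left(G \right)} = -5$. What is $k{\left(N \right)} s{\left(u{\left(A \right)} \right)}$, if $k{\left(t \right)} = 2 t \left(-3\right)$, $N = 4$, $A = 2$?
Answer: $- \frac{55872}{49} + \frac{4224 \sqrt{2}}{7} \approx -286.87$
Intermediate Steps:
$u{\left(K \right)} = -7 + K^{\frac{3}{2}}$ ($u{\left(K \right)} = -7 + K \sqrt{K} = -7 + K^{\frac{3}{2}}$)
$W{\left(B \right)} = \frac{5}{7}$ ($W{\left(B \right)} = \left(- \frac{1}{7}\right) \left(-5\right) = \frac{5}{7}$)
$s{\left(P \right)} = \left(\frac{5}{7} + P\right)^{2}$
$k{\left(t \right)} = - 6 t$
$k{\left(N \right)} s{\left(u{\left(A \right)} \right)} = \left(-6\right) 4 \frac{\left(5 + 7 \left(-7 + 2^{\frac{3}{2}}\right)\right)^{2}}{49} = - 24 \frac{\left(5 + 7 \left(-7 + 2 \sqrt{2}\right)\right)^{2}}{49} = - 24 \frac{\left(5 - \left(49 - 14 \sqrt{2}\right)\right)^{2}}{49} = - 24 \frac{\left(-44 + 14 \sqrt{2}\right)^{2}}{49} = - \frac{24 \left(-44 + 14 \sqrt{2}\right)^{2}}{49}$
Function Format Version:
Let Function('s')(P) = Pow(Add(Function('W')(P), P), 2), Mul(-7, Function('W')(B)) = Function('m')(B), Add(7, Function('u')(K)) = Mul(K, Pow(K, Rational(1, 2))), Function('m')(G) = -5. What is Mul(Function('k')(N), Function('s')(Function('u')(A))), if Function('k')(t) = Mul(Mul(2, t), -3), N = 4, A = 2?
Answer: Add(Rational(-55872, 49), Mul(Rational(4224, 7), Pow(2, Rational(1, 2)))) ≈ -286.87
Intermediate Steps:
Function('u')(K) = Add(-7, Pow(K, Rational(3, 2))) (Function('u')(K) = Add(-7, Mul(K, Pow(K, Rational(1, 2)))) = Add(-7, Pow(K, Rational(3, 2))))
Function('W')(B) = Rational(5, 7) (Function('W')(B) = Mul(Rational(-1, 7), -5) = Rational(5, 7))
Function('s')(P) = Pow(Add(Rational(5, 7), P), 2)
Function('k')(t) = Mul(-6, t)
Mul(Function('k')(N), Function('s')(Function('u')(A))) = Mul(Mul(-6, 4), Mul(Rational(1, 49), Pow(Add(5, Mul(7, Add(-7, Pow(2, Rational(3, 2))))), 2))) = Mul(-24, Mul(Rational(1, 49), Pow(Add(5, Mul(7, Add(-7, Mul(2, Pow(2, Rational(1, 2)))))), 2))) = Mul(-24, Mul(Rational(1, 49), Pow(Add(5, Add(-49, Mul(14, Pow(2, Rational(1, 2))))), 2))) = Mul(-24, Mul(Rational(1, 49), Pow(Add(-44, Mul(14, Pow(2, Rational(1, 2)))), 2))) = Mul(Rational(-24, 49), Pow(Add(-44, Mul(14, Pow(2, Rational(1, 2)))), 2))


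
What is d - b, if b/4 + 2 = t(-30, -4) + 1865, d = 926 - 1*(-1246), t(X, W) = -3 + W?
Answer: -5252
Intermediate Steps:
d = 2172 (d = 926 + 1246 = 2172)
b = 7424 (b = -8 + 4*((-3 - 4) + 1865) = -8 + 4*(-7 + 1865) = -8 + 4*1858 = -8 + 7432 = 7424)
d - b = 2172 - 1*7424 = 2172 - 7424 = -5252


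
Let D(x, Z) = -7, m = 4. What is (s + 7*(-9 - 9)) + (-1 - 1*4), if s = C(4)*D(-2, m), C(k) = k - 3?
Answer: -138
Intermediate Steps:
C(k) = -3 + k
s = -7 (s = (-3 + 4)*(-7) = 1*(-7) = -7)
(s + 7*(-9 - 9)) + (-1 - 1*4) = (-7 + 7*(-9 - 9)) + (-1 - 1*4) = (-7 + 7*(-18)) + (-1 - 4) = (-7 - 126) - 5 = -133 - 5 = -138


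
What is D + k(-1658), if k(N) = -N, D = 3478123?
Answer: 3479781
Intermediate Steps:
D + k(-1658) = 3478123 - 1*(-1658) = 3478123 + 1658 = 3479781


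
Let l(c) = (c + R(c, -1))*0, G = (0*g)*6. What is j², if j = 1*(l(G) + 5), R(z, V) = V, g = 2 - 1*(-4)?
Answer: 25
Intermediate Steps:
g = 6 (g = 2 + 4 = 6)
G = 0 (G = (0*6)*6 = 0*6 = 0)
l(c) = 0 (l(c) = (c - 1)*0 = (-1 + c)*0 = 0)
j = 5 (j = 1*(0 + 5) = 1*5 = 5)
j² = 5² = 25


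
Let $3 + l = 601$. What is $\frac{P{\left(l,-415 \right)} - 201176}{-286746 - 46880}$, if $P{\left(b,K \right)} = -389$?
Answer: $\frac{201565}{333626} \approx 0.60416$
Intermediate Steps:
$l = 598$ ($l = -3 + 601 = 598$)
$\frac{P{\left(l,-415 \right)} - 201176}{-286746 - 46880} = \frac{-389 - 201176}{-286746 - 46880} = - \frac{201565}{-333626} = \left(-201565\right) \left(- \frac{1}{333626}\right) = \frac{201565}{333626}$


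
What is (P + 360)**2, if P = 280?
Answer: 409600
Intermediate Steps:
(P + 360)**2 = (280 + 360)**2 = 640**2 = 409600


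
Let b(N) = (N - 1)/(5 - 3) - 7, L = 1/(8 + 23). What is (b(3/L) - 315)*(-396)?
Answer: 109296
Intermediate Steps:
L = 1/31 ≈ 0.032258
b(N) = -15/2 + N/2 (b(N) = (-1 + N)/2 - 7 = (-1 + N)*(½) - 7 = (-½ + N/2) - 7 = -15/2 + N/2)
(b(3/L) - 315)*(-396) = ((-15/2 + (3/(1/31))/2) - 315)*(-396) = ((-15/2 + (3*31)/2) - 315)*(-396) = ((-15/2 + (½)*93) - 315)*(-396) = ((-15/2 + 93/2) - 315)*(-396) = (39 - 315)*(-396) = -276*(-396) = 109296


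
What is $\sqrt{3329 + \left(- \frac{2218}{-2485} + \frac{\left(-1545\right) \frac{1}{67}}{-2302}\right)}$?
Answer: $\frac{3 \sqrt{54350312767395811670}}{383271490} \approx 57.705$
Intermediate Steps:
$\sqrt{3329 + \left(- \frac{2218}{-2485} + \frac{\left(-1545\right) \frac{1}{67}}{-2302}\right)} = \sqrt{3329 + \left(\left(-2218\right) \left(- \frac{1}{2485}\right) + \left(-1545\right) \frac{1}{67} \left(- \frac{1}{2302}\right)\right)} = \sqrt{3329 + \left(\frac{2218}{2485} - - \frac{1545}{154234}\right)} = \sqrt{3329 + \left(\frac{2218}{2485} + \frac{1545}{154234}\right)} = \sqrt{3329 + \frac{345930337}{383271490}} = \sqrt{\frac{1276256720547}{383271490}} = \frac{3 \sqrt{54350312767395811670}}{383271490}$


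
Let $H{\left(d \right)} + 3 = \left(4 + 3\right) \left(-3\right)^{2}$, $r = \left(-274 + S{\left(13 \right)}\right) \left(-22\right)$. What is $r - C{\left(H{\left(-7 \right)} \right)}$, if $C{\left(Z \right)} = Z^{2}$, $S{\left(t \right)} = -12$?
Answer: $2692$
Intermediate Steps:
$r = 6292$ ($r = \left(-274 - 12\right) \left(-22\right) = \left(-286\right) \left(-22\right) = 6292$)
$H{\left(d \right)} = 60$ ($H{\left(d \right)} = -3 + \left(4 + 3\right) \left(-3\right)^{2} = -3 + 7 \cdot 9 = -3 + 63 = 60$)
$r - C{\left(H{\left(-7 \right)} \right)} = 6292 - 60^{2} = 6292 - 3600 = 2692$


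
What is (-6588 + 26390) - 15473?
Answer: 4329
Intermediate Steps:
(-6588 + 26390) - 15473 = 19802 - 15473 = 4329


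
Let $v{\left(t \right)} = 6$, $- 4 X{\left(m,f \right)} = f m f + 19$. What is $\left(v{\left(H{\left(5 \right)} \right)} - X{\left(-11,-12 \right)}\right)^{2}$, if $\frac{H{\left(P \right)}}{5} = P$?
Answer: $\frac{2374681}{16} \approx 1.4842 \cdot 10^{5}$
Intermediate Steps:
$X{\left(m,f \right)} = - \frac{19}{4} - \frac{m f^{2}}{4}$ ($X{\left(m,f \right)} = - \frac{f m f + 19}{4} = - \frac{m f^{2} + 19}{4} = - \frac{19 + m f^{2}}{4} = - \frac{19}{4} - \frac{m f^{2}}{4}$)
$H{\left(P \right)} = 5 P$
$\left(v{\left(H{\left(5 \right)} \right)} - X{\left(-11,-12 \right)}\right)^{2} = \left(6 - \left(- \frac{19}{4} - - \frac{11 \left(-12\right)^{2}}{4}\right)\right)^{2} = \left(6 - \left(- \frac{19}{4} - \left(- \frac{11}{4}\right) 144\right)\right)^{2} = \left(6 - \left(- \frac{19}{4} + 396\right)\right)^{2} = \left(6 - \frac{1565}{4}\right)^{2} = \left(- \frac{1541}{4}\right)^{2} = \frac{2374681}{16}$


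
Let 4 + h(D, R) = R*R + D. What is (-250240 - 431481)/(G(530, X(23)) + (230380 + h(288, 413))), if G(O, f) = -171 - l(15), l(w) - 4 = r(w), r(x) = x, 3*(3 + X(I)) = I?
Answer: -681721/401043 ≈ -1.6999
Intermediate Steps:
X(I) = -3 + I/3
l(w) = 4 + w
h(D, R) = -4 + D + R² (h(D, R) = -4 + (R*R + D) = -4 + (R² + D) = -4 + (D + R²) = -4 + D + R²)
G(O, f) = -190 (G(O, f) = -171 - (4 + 15) = -171 - 1*19 = -171 - 19 = -190)
(-250240 - 431481)/(G(530, X(23)) + (230380 + h(288, 413))) = (-250240 - 431481)/(-190 + (230380 + (-4 + 288 + 413²))) = -681721/(-190 + (230380 + (-4 + 288 + 170569))) = -681721/(-190 + (230380 + 170853)) = -681721/(-190 + 401233) = -681721/401043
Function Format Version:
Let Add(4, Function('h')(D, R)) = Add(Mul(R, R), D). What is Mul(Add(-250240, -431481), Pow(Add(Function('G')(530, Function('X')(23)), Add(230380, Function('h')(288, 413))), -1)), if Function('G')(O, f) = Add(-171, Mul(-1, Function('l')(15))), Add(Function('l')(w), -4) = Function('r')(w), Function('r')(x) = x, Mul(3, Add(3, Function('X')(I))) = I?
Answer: Rational(-681721, 401043) ≈ -1.6999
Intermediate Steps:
Function('X')(I) = Add(-3, Mul(Rational(1, 3), I))
Function('l')(w) = Add(4, w)
Function('h')(D, R) = Add(-4, D, Pow(R, 2)) (Function('h')(D, R) = Add(-4, Add(Mul(R, R), D)) = Add(-4, Add(Pow(R, 2), D)) = Add(-4, Add(D, Pow(R, 2))) = Add(-4, D, Pow(R, 2)))
Function('G')(O, f) = -190 (Function('G')(O, f) = Add(-171, Mul(-1, Add(4, 15))) = Add(-171, Mul(-1, 19)) = Add(-171, -19) = -190)
Mul(Add(-250240, -431481), Pow(Add(Function('G')(530, Function('X')(23)), Add(230380, Function('h')(288, 413))), -1)) = Mul(Add(-250240, -431481), Pow(Add(-190, Add(230380, Add(-4, 288, Pow(413, 2)))), -1)) = Mul(-681721, Pow(Add(-190, Add(230380, Add(-4, 288, 170569))), -1)) = Mul(-681721, Pow(Add(-190, Add(230380, 170853)), -1)) = Mul(-681721, Pow(Add(-190, 401233), -1)) = Mul(-681721, Pow(401043, -1)) = Mul(-681721, Rational(1, 401043)) = Rational(-681721, 401043)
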